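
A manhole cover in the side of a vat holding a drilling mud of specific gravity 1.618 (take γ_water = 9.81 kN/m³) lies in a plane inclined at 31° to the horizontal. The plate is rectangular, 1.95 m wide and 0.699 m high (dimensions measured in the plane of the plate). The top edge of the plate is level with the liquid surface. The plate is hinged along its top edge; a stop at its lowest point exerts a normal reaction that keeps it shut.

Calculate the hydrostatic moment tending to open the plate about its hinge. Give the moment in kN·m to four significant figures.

γ = 1.618 × 9.81 = 15.87258 kN/m³.
Let θ = 31° be the plate's angle to the horizontal; measure y along the incline from where the plane meets the free surface. Vertical depth h = y·sinθ with sinθ = 0.515038.
The centroid lies 0.699/2 = 0.3495 m below the top edge, so y_c = 0.3495 m and h_c = 0.3495 × 0.515038 = 0.180006 m.
A = 1.95 × 0.699 = 1.36305 m².
Resultant F = γ·h_c·A = 15.87258 × 0.180006 × 1.36305 = 3.89445 kN.
I_c = b·h³/12 = 1.95 × 0.699³/12 = 0.055499 m⁴.
Centre of pressure: y_p = y_c + I_c/(y_c·A) = 0.3495 + 0.055499/(0.3495 × 1.36305) = 0.3495 + 0.1165 = 0.466 m along the plane.
The resultant acts 0.3495 + 0.1165 = 0.466 m (along the plate) below the hinge at the top edge, so the moment about the hinge is M = F × 0.466 = 3.89445 × 0.466 = 1.81481 kN·m.

M ≈ 1.815 kN·m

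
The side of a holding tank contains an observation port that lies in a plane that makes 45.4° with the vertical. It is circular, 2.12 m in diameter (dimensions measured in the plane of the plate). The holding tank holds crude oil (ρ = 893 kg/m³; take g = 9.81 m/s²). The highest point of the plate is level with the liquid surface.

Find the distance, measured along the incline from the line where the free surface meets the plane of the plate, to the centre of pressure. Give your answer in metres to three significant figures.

γ = ρg = 893 × 9.81 / 1000 = 8.76033 kN/m³.
The plate makes 45.4° with the vertical, i.e. θ = 90° − 45.4° = 44.6° to the horizontal. Measuring y along the incline from the free-surface line, vertical depth h = y·sinθ with sinθ = 0.702153.
The centroid is at the centre, 1.06 m below the top of the plate, so y_c = 1.06 m and h_c = 1.06 × 0.702153 = 0.744282 m.
A = π(1.06)² = 3.52989 m².
Resultant F = γ·h_c·A = 8.76033 × 0.744282 × 3.52989 = 23.0154 kN.
I_c = πr⁴/4 = π × 1.06⁴/4 = 0.991547 m⁴.
Centre of pressure: y_p = y_c + I_c/(y_c·A) = 1.06 + 0.991547/(1.06 × 3.52989) = 1.06 + 0.265 = 1.325 m along the plane.

y_p = 1.33 m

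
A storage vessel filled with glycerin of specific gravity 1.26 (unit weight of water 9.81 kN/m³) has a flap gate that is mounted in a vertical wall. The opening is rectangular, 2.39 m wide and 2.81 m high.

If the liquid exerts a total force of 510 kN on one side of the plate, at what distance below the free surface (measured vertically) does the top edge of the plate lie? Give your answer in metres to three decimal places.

d_top ≈ 4.739 m

γ = 1.26 × 9.81 = 12.3606 kN/m³.
A = 2.39 × 2.81 = 6.7159 m².
From F = γ·h_c·A, the centroid depth is h_c = 510/(12.3606 × 6.7159) = 6.14365 m.
The centroid lies 2.81/2 = 1.405 m below the top edge, so the top edge sits at h_top = 6.14365 − 1.405 = 4.73865 m below the surface.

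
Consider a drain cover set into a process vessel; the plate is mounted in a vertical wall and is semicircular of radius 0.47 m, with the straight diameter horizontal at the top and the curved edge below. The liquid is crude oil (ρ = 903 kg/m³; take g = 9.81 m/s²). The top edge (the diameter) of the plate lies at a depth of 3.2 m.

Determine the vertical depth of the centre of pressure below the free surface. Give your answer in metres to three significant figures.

h_p = 3.40 m

γ = ρg = 903 × 9.81 / 1000 = 8.85843 kN/m³.
The centroid of a semicircle lies 4r/(3π) = 0.199474 m from the diameter, here below the top edge, so the centroid depth is h_c = 3.2 + 0.199474 = 3.39947 m.
A = πr²/2 = π × 0.47²/2 = 0.346989 m².
Resultant F = γ·h_c·A = 8.85843 × 3.39947 × 0.346989 = 10.4492 kN.
I_c = (π/8 − 8/(9π))·r⁴ = 0.109757 × 0.47⁴ = 0.00535579 m⁴.
Centre of pressure: y_p = y_c + I_c/(y_c·A) = 3.39947 + 0.00535579/(3.39947 × 0.346989) = 3.39947 + 0.00454043 = 3.40401 m along the plane.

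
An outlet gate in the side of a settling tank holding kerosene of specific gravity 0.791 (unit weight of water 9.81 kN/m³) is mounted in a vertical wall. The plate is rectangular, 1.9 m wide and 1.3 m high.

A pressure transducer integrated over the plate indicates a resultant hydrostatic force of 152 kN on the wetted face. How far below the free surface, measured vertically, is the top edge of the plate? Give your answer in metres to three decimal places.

d_top ≈ 7.281 m

γ = 0.791 × 9.81 = 7.75971 kN/m³.
A = 1.9 × 1.3 = 2.47 m².
From F = γ·h_c·A, the centroid depth is h_c = 152/(7.75971 × 2.47) = 7.93051 m.
The centroid lies 1.3/2 = 0.65 m below the top edge, so the top edge sits at h_top = 7.93051 − 0.65 = 7.28051 m below the surface.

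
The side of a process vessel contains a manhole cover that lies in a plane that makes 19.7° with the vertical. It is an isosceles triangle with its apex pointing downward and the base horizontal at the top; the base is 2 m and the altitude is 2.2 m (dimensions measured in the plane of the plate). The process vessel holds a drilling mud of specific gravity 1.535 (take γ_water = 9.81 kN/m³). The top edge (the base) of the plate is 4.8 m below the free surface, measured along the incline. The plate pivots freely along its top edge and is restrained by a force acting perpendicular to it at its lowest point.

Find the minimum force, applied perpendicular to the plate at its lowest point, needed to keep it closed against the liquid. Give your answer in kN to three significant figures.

P ≈ 61.3 kN

γ = 1.535 × 9.81 = 15.05835 kN/m³.
The plate makes 19.7° with the vertical, i.e. θ = 90° − 19.7° = 70.3° to the horizontal. Measuring y along the incline from the free-surface line, vertical depth h = y·sinθ with sinθ = 0.941471.
With the apex down, the centroid sits h/3 = 2.2/3 = 0.733333 m below the base (the top edge), so y_c = 4.8 + 0.733333 = 5.53333 m and h_c = 5.53333 × 0.941471 = 5.20947 m.
A = ½ × 2 × 2.2 = 2.2 m².
Resultant F = γ·h_c·A = 15.05835 × 5.20947 × 2.2 = 172.581 kN.
I_c = b·h³/36 = 2 × 2.2³/36 = 0.591556 m⁴.
Centre of pressure: y_p = y_c + I_c/(y_c·A) = 5.53333 + 0.591556/(5.53333 × 2.2) = 5.53333 + 0.0485944 = 5.58192 m along the plane.
The resultant acts 0.733333 + 0.0485944 = 0.781927 m (along the plate) below the hinge at the top edge, so the moment about the hinge is M = F × 0.781927 = 172.581 × 0.781927 = 134.946 kN·m.
A normal force at the bottom, 2.2 m from the hinge, must supply this moment: P = 134.946/2.2 = 61.3391 kN.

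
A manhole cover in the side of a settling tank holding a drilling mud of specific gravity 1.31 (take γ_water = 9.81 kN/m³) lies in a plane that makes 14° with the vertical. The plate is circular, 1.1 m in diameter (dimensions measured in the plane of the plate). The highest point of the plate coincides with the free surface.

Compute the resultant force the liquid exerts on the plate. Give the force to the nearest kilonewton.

γ = 1.31 × 9.81 = 12.8511 kN/m³.
The plate makes 14° with the vertical, i.e. θ = 90° − 14° = 76° to the horizontal. Measuring y along the incline from the free-surface line, vertical depth h = y·sinθ with sinθ = 0.970296.
The centroid is at the centre, 0.55 m below the top of the plate, so y_c = 0.55 m and h_c = 0.55 × 0.970296 = 0.533663 m.
A = π(0.55)² = 0.950332 m².
Resultant F = γ·h_c·A = 12.8511 × 0.533663 × 0.950332 = 6.51753 kN.

F ≈ 7 kN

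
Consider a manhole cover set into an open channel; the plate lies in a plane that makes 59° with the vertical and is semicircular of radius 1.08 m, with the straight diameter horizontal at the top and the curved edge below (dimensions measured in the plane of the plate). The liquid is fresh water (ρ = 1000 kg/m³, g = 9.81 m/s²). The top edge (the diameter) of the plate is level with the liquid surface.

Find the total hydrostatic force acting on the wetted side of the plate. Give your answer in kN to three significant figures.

F ≈ 4.24 kN

γ = ρg = 1000 × 9.81 = 9810 N/m³ = 9.81 kN/m³.
The plate makes 59° with the vertical, i.e. θ = 90° − 59° = 31° to the horizontal. Measuring y along the incline from the free-surface line, vertical depth h = y·sinθ with sinθ = 0.515038.
The centroid of a semicircle lies 4r/(3π) = 0.458366 m from the diameter, here below the top edge, so y_c = 0.458366 m and h_c = 0.458366 × 0.515038 = 0.236076 m.
A = πr²/2 = π × 1.08²/2 = 1.83218 m².
Resultant F = γ·h_c·A = 9.81 × 0.236076 × 1.83218 = 4.24316 kN.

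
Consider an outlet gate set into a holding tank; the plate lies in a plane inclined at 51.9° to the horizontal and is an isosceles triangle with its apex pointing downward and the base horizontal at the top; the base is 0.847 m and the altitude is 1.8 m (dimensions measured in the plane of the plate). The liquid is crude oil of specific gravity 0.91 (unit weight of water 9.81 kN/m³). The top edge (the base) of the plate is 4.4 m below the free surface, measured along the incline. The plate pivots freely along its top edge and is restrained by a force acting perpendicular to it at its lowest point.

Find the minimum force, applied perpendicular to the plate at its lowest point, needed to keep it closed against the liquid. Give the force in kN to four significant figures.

γ = 0.91 × 9.81 = 8.9271 kN/m³.
Let θ = 51.9° be the plate's angle to the horizontal; measure y along the incline from where the plane meets the free surface. Vertical depth h = y·sinθ with sinθ = 0.786935.
With the apex down, the centroid sits h/3 = 1.8/3 = 0.6 m below the base (the top edge), so y_c = 4.4 + 0.6 = 5 m and h_c = 5 × 0.786935 = 3.93468 m.
A = ½ × 0.847 × 1.8 = 0.7623 m².
Resultant F = γ·h_c·A = 8.9271 × 3.93468 × 0.7623 = 26.776 kN.
I_c = b·h³/36 = 0.847 × 1.8³/36 = 0.137214 m⁴.
Centre of pressure: y_p = y_c + I_c/(y_c·A) = 5 + 0.137214/(5 × 0.7623) = 5 + 0.036 = 5.036 m along the plane.
The resultant acts 0.6 + 0.036 = 0.636 m (along the plate) below the hinge at the top edge, so the moment about the hinge is M = F × 0.636 = 26.776 × 0.636 = 17.0295 kN·m.
A normal force at the bottom, 1.8 m from the hinge, must supply this moment: P = 17.0295/1.8 = 9.46083 kN.

P ≈ 9.461 kN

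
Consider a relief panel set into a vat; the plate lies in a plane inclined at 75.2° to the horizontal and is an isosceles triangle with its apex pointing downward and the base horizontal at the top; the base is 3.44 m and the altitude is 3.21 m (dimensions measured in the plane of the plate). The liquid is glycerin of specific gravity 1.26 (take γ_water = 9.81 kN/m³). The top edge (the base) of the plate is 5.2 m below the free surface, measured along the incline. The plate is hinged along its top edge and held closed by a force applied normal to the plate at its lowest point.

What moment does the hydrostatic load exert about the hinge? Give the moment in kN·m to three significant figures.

M ≈ 480 kN·m

γ = 1.26 × 9.81 = 12.3606 kN/m³.
Let θ = 75.2° be the plate's angle to the horizontal; measure y along the incline from where the plane meets the free surface. Vertical depth h = y·sinθ with sinθ = 0.966823.
With the apex down, the centroid sits h/3 = 3.21/3 = 1.07 m below the base (the top edge), so y_c = 5.2 + 1.07 = 6.27 m and h_c = 6.27 × 0.966823 = 6.06198 m.
A = ½ × 3.44 × 3.21 = 5.5212 m².
Resultant F = γ·h_c·A = 12.3606 × 6.06198 × 5.5212 = 413.702 kN.
I_c = b·h³/36 = 3.44 × 3.21³/36 = 3.16061 m⁴.
Centre of pressure: y_p = y_c + I_c/(y_c·A) = 6.27 + 3.16061/(6.27 × 5.5212) = 6.27 + 0.0912998 = 6.3613 m along the plane.
The resultant acts 1.07 + 0.0912998 = 1.1613 m (along the plate) below the hinge at the top edge, so the moment about the hinge is M = F × 1.1613 = 413.702 × 1.1613 = 480.432 kN·m.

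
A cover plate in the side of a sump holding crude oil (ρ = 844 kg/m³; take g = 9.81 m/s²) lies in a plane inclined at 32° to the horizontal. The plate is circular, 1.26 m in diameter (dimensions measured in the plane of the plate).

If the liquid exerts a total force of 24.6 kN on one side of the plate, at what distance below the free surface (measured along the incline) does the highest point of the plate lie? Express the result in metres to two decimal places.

γ = ρg = 844 × 9.81 / 1000 = 8.27964 kN/m³.
A = π(0.63)² = 1.2469 m².
From F = γ·h_c·A, the centroid depth is h_c = 24.6/(8.27964 × 1.2469) = 2.38282 m.
Let θ = 32° be the plate's angle to the horizontal; measure y along the incline from where the plane meets the free surface. Vertical depth h = y·sinθ with sinθ = 0.529919.
Along the incline, y_c = h_c/sinθ = 2.38282/0.529919 = 4.49657 m.
The centroid is at the centre, 0.63 m below the top of the plate, so the highest point sits at y_top = 4.49657 − 0.63 = 3.86657 m along the incline.

y_top ≈ 3.87 m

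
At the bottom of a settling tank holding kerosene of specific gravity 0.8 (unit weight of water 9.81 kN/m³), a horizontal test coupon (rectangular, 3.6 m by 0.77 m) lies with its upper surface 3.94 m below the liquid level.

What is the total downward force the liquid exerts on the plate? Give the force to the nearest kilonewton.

F ≈ 86 kN

γ = 0.8 × 9.81 = 7.848 kN/m³.
The plate is horizontal, so pressure is uniform at p = γ·h = 7.848 × 3.94 = 30.9211 kN/m².
A = 3.6 × 0.77 = 2.772 m².
F = p·A = 30.9211 × 2.772 = 85.7133 kN.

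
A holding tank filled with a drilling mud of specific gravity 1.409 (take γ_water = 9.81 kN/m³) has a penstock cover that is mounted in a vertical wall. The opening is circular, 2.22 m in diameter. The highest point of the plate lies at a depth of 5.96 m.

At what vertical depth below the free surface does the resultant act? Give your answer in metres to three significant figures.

γ = 1.409 × 9.81 = 13.82229 kN/m³.
The centroid is at the centre, 1.11 m below the top of the plate, so the centroid depth is h_c = 5.96 + 1.11 = 7.07 m.
A = π(1.11)² = 3.87076 m².
Resultant F = γ·h_c·A = 13.82229 × 7.07 × 3.87076 = 378.265 kN.
I_c = πr⁴/4 = π × 1.11⁴/4 = 1.19229 m⁴.
Centre of pressure: y_p = y_c + I_c/(y_c·A) = 7.07 + 1.19229/(7.07 × 3.87076) = 7.07 + 0.0435679 = 7.11357 m along the plane.

h_p = 7.11 m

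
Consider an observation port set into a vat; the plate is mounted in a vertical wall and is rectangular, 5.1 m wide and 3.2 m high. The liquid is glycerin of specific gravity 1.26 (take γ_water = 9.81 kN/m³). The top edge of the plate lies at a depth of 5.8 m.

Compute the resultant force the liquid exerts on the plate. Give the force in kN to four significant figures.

F ≈ 1493 kN

γ = 1.26 × 9.81 = 12.3606 kN/m³.
The centroid lies 3.2/2 = 1.6 m below the top edge, so the centroid depth is h_c = 5.8 + 1.6 = 7.4 m.
A = 5.1 × 3.2 = 16.32 m².
Resultant F = γ·h_c·A = 12.3606 × 7.4 × 16.32 = 1492.76 kN.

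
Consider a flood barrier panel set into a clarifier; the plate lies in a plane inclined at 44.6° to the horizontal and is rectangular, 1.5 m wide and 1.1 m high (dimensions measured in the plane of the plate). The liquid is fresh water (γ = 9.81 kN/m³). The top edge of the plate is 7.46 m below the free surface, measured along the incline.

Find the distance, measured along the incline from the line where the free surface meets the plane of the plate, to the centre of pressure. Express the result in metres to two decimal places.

γ = 9.81 kN/m³.
Let θ = 44.6° be the plate's angle to the horizontal; measure y along the incline from where the plane meets the free surface. Vertical depth h = y·sinθ with sinθ = 0.702153.
The centroid lies 1.1/2 = 0.55 m below the top edge, so y_c = 7.46 + 0.55 = 8.01 m and h_c = 8.01 × 0.702153 = 5.62425 m.
A = 1.5 × 1.1 = 1.65 m².
Resultant F = γ·h_c·A = 9.81 × 5.62425 × 1.65 = 91.0369 kN.
I_c = b·h³/12 = 1.5 × 1.1³/12 = 0.166375 m⁴.
Centre of pressure: y_p = y_c + I_c/(y_c·A) = 8.01 + 0.166375/(8.01 × 1.65) = 8.01 + 0.0125884 = 8.02259 m along the plane.

y_p = 8.02 m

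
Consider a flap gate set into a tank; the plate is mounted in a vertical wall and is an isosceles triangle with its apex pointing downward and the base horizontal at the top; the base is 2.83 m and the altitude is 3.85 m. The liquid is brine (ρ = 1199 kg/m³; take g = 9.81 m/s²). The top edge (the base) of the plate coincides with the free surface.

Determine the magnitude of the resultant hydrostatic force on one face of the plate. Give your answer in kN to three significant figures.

γ = ρg = 1199 × 9.81 / 1000 = 11.76219 kN/m³.
With the apex down, the centroid sits h/3 = 3.85/3 = 1.28333 m below the base (the top edge), so the centroid depth is h_c = 1.28333 m.
A = ½ × 2.83 × 3.85 = 5.44775 m².
Resultant F = γ·h_c·A = 11.76219 × 1.28333 × 5.44775 = 82.2325 kN.

F ≈ 82.2 kN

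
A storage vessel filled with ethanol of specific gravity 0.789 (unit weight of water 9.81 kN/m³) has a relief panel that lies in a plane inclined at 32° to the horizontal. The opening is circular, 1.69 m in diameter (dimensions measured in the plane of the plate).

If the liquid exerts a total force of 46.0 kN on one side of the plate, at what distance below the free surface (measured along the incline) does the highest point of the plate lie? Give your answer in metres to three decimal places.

y_top ≈ 4.155 m

γ = 0.789 × 9.81 = 7.74009 kN/m³.
A = π(0.845)² = 2.24318 m².
From F = γ·h_c·A, the centroid depth is h_c = 46.0/(7.74009 × 2.24318) = 2.6494 m.
Let θ = 32° be the plate's angle to the horizontal; measure y along the incline from where the plane meets the free surface. Vertical depth h = y·sinθ with sinθ = 0.529919.
Along the incline, y_c = h_c/sinθ = 2.6494/0.529919 = 4.99963 m.
The centroid is at the centre, 0.845 m below the top of the plate, so the highest point sits at y_top = 4.99963 − 0.845 = 4.15463 m along the incline.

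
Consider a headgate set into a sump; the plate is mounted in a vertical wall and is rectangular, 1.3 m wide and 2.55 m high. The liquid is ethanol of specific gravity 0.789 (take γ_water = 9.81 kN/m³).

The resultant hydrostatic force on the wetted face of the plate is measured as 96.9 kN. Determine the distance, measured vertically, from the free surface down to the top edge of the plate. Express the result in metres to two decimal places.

d_top ≈ 2.50 m

γ = 0.789 × 9.81 = 7.74009 kN/m³.
A = 1.3 × 2.55 = 3.315 m².
From F = γ·h_c·A, the centroid depth is h_c = 96.9/(7.74009 × 3.315) = 3.77654 m.
The centroid lies 2.55/2 = 1.275 m below the top edge, so the top edge sits at h_top = 3.77654 − 1.275 = 2.50154 m below the surface.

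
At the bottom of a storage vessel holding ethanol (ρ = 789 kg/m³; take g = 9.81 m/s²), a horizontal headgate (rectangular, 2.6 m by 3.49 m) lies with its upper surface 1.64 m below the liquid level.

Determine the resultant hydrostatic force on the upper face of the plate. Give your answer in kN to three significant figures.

γ = ρg = 789 × 9.81 / 1000 = 7.74009 kN/m³.
The plate is horizontal, so pressure is uniform at p = γ·h = 7.74009 × 1.64 = 12.6937 kN/m².
A = 2.6 × 3.49 = 9.074 m².
F = p·A = 12.6937 × 9.074 = 115.183 kN.

F ≈ 115 kN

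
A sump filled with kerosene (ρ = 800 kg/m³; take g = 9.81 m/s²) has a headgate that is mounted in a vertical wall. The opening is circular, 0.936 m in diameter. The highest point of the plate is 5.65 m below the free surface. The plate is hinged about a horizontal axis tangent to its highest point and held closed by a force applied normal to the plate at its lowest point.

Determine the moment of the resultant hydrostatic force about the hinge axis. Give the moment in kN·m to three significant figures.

γ = ρg = 800 × 9.81 / 1000 = 7.848 kN/m³.
The centroid is at the centre, 0.468 m below the top of the plate, so the centroid depth is h_c = 5.65 + 0.468 = 6.118 m.
A = π(0.468)² = 0.688084 m².
Resultant F = γ·h_c·A = 7.848 × 6.118 × 0.688084 = 33.0377 kN.
I_c = πr⁴/4 = π × 0.468⁴/4 = 0.0376767 m⁴.
Centre of pressure: y_p = y_c + I_c/(y_c·A) = 6.118 + 0.0376767/(6.118 × 0.688084) = 6.118 + 0.00894998 = 6.12695 m along the plane.
The resultant acts 0.468 + 0.00894998 = 0.47695 m (along the plate) below the hinge at the top edge, so the moment about the hinge is M = F × 0.47695 = 33.0377 × 0.47695 = 15.7573 kN·m.

M ≈ 15.8 kN·m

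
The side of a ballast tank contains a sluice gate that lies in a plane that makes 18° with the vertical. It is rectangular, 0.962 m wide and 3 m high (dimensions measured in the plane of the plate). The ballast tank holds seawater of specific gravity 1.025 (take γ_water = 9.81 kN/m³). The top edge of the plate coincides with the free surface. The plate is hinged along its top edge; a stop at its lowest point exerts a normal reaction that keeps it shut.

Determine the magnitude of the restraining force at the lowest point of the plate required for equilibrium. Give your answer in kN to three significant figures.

γ = 1.025 × 9.81 = 10.05525 kN/m³.
The plate makes 18° with the vertical, i.e. θ = 90° − 18° = 72° to the horizontal. Measuring y along the incline from the free-surface line, vertical depth h = y·sinθ with sinθ = 0.951057.
The centroid lies 3/2 = 1.5 m below the top edge, so y_c = 1.5 m and h_c = 1.5 × 0.951057 = 1.42659 m.
A = 0.962 × 3 = 2.886 m².
Resultant F = γ·h_c·A = 10.05525 × 1.42659 × 2.886 = 41.3989 kN.
I_c = b·h³/12 = 0.962 × 3³/12 = 2.1645 m⁴.
Centre of pressure: y_p = y_c + I_c/(y_c·A) = 1.5 + 2.1645/(1.5 × 2.886) = 1.5 + 0.5 = 2 m along the plane.
The resultant acts 1.5 + 0.5 = 2 m (along the plate) below the hinge at the top edge, so the moment about the hinge is M = F × 2 = 41.3989 × 2 = 82.7978 kN·m.
A normal force at the bottom, 3 m from the hinge, must supply this moment: P = 82.7978/3 = 27.5993 kN.

P ≈ 27.6 kN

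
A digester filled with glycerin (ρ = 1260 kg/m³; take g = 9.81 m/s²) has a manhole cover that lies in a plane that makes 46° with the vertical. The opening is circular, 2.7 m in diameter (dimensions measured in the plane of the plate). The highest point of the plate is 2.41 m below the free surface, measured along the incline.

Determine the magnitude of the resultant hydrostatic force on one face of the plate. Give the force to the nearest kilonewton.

F ≈ 185 kN

γ = ρg = 1260 × 9.81 / 1000 = 12.3606 kN/m³.
The plate makes 46° with the vertical, i.e. θ = 90° − 46° = 44° to the horizontal. Measuring y along the incline from the free-surface line, vertical depth h = y·sinθ with sinθ = 0.694658.
The centroid is at the centre, 1.35 m below the top of the plate, so y_c = 2.41 + 1.35 = 3.76 m and h_c = 3.76 × 0.694658 = 2.61191 m.
A = π(1.35)² = 5.72555 m².
Resultant F = γ·h_c·A = 12.3606 × 2.61191 × 5.72555 = 184.848 kN.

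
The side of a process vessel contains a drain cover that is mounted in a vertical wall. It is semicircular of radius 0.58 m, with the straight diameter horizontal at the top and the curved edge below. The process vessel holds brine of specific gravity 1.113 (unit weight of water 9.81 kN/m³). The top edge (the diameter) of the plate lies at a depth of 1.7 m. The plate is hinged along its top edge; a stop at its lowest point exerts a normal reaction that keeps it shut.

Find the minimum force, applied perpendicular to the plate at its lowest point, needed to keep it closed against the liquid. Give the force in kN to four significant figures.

γ = 1.113 × 9.81 = 10.91853 kN/m³.
The centroid of a semicircle lies 4r/(3π) = 0.24616 m from the diameter, here below the top edge, so the centroid depth is h_c = 1.7 + 0.24616 = 1.94616 m.
A = πr²/2 = π × 0.58²/2 = 0.528416 m².
Resultant F = γ·h_c·A = 10.91853 × 1.94616 × 0.528416 = 11.2284 kN.
I_c = (π/8 − 8/(9π))·r⁴ = 0.109757 × 0.58⁴ = 0.0124206 m⁴.
Centre of pressure: y_p = y_c + I_c/(y_c·A) = 1.94616 + 0.0124206/(1.94616 × 0.528416) = 1.94616 + 0.0120778 = 1.95824 m along the plane.
The resultant acts 0.24616 + 0.0120778 = 0.258238 m (along the plate) below the hinge at the top edge, so the moment about the hinge is M = F × 0.258238 = 11.2284 × 0.258238 = 2.8996 kN·m.
A normal force at the bottom, 0.58 m from the hinge, must supply this moment: P = 2.8996/0.58 = 4.99931 kN.

P ≈ 4.999 kN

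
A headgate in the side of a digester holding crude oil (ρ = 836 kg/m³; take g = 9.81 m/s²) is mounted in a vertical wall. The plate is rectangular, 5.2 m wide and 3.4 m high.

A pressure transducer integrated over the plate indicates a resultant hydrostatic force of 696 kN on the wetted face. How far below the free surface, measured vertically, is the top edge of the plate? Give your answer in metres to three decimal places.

d_top ≈ 3.100 m

γ = ρg = 836 × 9.81 / 1000 = 8.20116 kN/m³.
A = 5.2 × 3.4 = 17.68 m².
From F = γ·h_c·A, the centroid depth is h_c = 696/(8.20116 × 17.68) = 4.80012 m.
The centroid lies 3.4/2 = 1.7 m below the top edge, so the top edge sits at h_top = 4.80012 − 1.7 = 3.10012 m below the surface.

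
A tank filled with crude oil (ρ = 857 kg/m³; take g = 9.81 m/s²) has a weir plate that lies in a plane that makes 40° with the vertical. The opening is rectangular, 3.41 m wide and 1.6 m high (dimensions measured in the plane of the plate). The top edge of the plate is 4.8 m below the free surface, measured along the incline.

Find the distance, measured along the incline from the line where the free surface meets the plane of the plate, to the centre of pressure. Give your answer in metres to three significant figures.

γ = ρg = 857 × 9.81 / 1000 = 8.40717 kN/m³.
The plate makes 40° with the vertical, i.e. θ = 90° − 40° = 50° to the horizontal. Measuring y along the incline from the free-surface line, vertical depth h = y·sinθ with sinθ = 0.766044.
The centroid lies 1.6/2 = 0.8 m below the top edge, so y_c = 4.8 + 0.8 = 5.6 m and h_c = 5.6 × 0.766044 = 4.28985 m.
A = 3.41 × 1.6 = 5.456 m².
Resultant F = γ·h_c·A = 8.40717 × 4.28985 × 5.456 = 196.773 kN.
I_c = b·h³/12 = 3.41 × 1.6³/12 = 1.16395 m⁴.
Centre of pressure: y_p = y_c + I_c/(y_c·A) = 5.6 + 1.16395/(5.6 × 5.456) = 5.6 + 0.0380953 = 5.6381 m along the plane.

y_p = 5.64 m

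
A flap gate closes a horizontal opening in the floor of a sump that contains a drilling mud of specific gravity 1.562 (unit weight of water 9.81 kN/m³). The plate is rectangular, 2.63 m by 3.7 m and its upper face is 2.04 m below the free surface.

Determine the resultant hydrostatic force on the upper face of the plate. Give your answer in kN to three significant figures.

γ = 1.562 × 9.81 = 15.32322 kN/m³.
The plate is horizontal, so pressure is uniform at p = γ·h = 15.32322 × 2.04 = 31.2594 kN/m².
A = 2.63 × 3.7 = 9.731 m².
F = p·A = 31.2594 × 9.731 = 304.185 kN.

F ≈ 304 kN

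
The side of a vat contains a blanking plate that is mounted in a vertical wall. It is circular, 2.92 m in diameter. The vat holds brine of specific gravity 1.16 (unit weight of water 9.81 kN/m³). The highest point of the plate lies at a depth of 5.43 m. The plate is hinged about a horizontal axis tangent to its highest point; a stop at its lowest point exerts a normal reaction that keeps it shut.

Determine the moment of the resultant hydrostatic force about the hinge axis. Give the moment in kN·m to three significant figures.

M ≈ 807 kN·m

γ = 1.16 × 9.81 = 11.3796 kN/m³.
The centroid is at the centre, 1.46 m below the top of the plate, so the centroid depth is h_c = 5.43 + 1.46 = 6.89 m.
A = π(1.46)² = 6.69662 m².
Resultant F = γ·h_c·A = 11.3796 × 6.89 × 6.69662 = 525.051 kN.
I_c = πr⁴/4 = π × 1.46⁴/4 = 3.56863 m⁴.
Centre of pressure: y_p = y_c + I_c/(y_c·A) = 6.89 + 3.56863/(6.89 × 6.69662) = 6.89 + 0.077344 = 6.96734 m along the plane.
The resultant acts 1.46 + 0.077344 = 1.53734 m (along the plate) below the hinge at the top edge, so the moment about the hinge is M = F × 1.53734 = 525.051 × 1.53734 = 807.182 kN·m.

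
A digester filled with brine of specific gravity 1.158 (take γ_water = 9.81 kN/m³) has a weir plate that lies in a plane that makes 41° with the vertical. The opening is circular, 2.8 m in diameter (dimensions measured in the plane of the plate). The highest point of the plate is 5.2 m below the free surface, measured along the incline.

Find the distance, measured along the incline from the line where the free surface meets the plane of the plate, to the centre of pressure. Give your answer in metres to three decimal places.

y_p = 6.674 m

γ = 1.158 × 9.81 = 11.35998 kN/m³.
The plate makes 41° with the vertical, i.e. θ = 90° − 41° = 49° to the horizontal. Measuring y along the incline from the free-surface line, vertical depth h = y·sinθ with sinθ = 0.754710.
The centroid is at the centre, 1.4 m below the top of the plate, so y_c = 5.2 + 1.4 = 6.6 m and h_c = 6.6 × 0.754710 = 4.98109 m.
A = π(1.4)² = 6.15752 m².
Resultant F = γ·h_c·A = 11.35998 × 4.98109 × 6.15752 = 348.424 kN.
I_c = πr⁴/4 = π × 1.4⁴/4 = 3.01719 m⁴.
Centre of pressure: y_p = y_c + I_c/(y_c·A) = 6.6 + 3.01719/(6.6 × 6.15752) = 6.6 + 0.0742426 = 6.67424 m along the plane.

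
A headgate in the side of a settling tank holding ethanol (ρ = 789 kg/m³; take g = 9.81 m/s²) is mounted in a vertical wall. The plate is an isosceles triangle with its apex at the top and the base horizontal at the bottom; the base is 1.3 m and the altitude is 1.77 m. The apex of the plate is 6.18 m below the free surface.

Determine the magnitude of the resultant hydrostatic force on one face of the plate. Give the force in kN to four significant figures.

γ = ρg = 789 × 9.81 / 1000 = 7.74009 kN/m³.
With the apex up, the centroid sits 2h/3 = 2 × 1.77/3 = 1.18 m below the apex, so the centroid depth is h_c = 6.18 + 1.18 = 7.36 m.
A = ½ × 1.3 × 1.77 = 1.1505 m².
Resultant F = γ·h_c·A = 7.74009 × 7.36 × 1.1505 = 65.5406 kN.

F ≈ 65.54 kN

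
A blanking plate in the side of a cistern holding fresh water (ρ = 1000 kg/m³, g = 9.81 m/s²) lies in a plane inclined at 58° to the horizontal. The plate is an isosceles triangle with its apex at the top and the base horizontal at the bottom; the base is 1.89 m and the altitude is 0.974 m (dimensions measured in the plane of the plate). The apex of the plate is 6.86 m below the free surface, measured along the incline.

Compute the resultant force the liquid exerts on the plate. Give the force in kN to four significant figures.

F ≈ 57.50 kN

γ = ρg = 1000 × 9.81 = 9810 N/m³ = 9.81 kN/m³.
Let θ = 58° be the plate's angle to the horizontal; measure y along the incline from where the plane meets the free surface. Vertical depth h = y·sinθ with sinθ = 0.848048.
With the apex up, the centroid sits 2h/3 = 2 × 0.974/3 = 0.649333 m below the apex, so y_c = 6.86 + 0.649333 = 7.50933 m and h_c = 7.50933 × 0.848048 = 6.36827 m.
A = ½ × 1.89 × 0.974 = 0.92043 m².
Resultant F = γ·h_c·A = 9.81 × 6.36827 × 0.92043 = 57.5018 kN.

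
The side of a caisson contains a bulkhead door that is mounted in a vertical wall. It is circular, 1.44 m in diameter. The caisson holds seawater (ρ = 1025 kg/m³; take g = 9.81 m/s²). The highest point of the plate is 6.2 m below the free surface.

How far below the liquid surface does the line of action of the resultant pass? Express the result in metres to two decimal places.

γ = ρg = 1025 × 9.81 / 1000 = 10.05525 kN/m³.
The centroid is at the centre, 0.72 m below the top of the plate, so the centroid depth is h_c = 6.2 + 0.72 = 6.92 m.
A = π(0.72)² = 1.6286 m².
Resultant F = γ·h_c·A = 10.05525 × 6.92 × 1.6286 = 113.322 kN.
I_c = πr⁴/4 = π × 0.72⁴/4 = 0.211067 m⁴.
Centre of pressure: y_p = y_c + I_c/(y_c·A) = 6.92 + 0.211067/(6.92 × 1.6286) = 6.92 + 0.0187284 = 6.93873 m along the plane.

h_p = 6.94 m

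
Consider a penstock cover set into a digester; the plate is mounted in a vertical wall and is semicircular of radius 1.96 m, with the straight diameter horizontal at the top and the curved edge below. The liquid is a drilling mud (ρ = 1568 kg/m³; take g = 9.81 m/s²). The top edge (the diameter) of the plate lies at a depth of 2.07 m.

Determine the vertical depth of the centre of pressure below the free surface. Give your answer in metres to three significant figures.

γ = ρg = 1568 × 9.81 / 1000 = 15.38208 kN/m³.
The centroid of a semicircle lies 4r/(3π) = 0.83185 m from the diameter, here below the top edge, so the centroid depth is h_c = 2.07 + 0.83185 = 2.90185 m.
A = πr²/2 = π × 1.96²/2 = 6.03437 m².
Resultant F = γ·h_c·A = 15.38208 × 2.90185 × 6.03437 = 269.353 kN.
I_c = (π/8 − 8/(9π))·r⁴ = 0.109757 × 1.96⁴ = 1.61978 m⁴.
Centre of pressure: y_p = y_c + I_c/(y_c·A) = 2.90185 + 1.61978/(2.90185 × 6.03437) = 2.90185 + 0.0925016 = 2.99435 m along the plane.

h_p = 2.99 m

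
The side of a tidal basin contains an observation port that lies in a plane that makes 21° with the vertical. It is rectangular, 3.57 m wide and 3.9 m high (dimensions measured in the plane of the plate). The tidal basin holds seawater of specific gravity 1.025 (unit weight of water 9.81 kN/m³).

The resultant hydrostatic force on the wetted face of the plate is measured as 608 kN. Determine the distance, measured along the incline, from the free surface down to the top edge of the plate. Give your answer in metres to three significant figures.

y_top ≈ 2.70 m

γ = 1.025 × 9.81 = 10.05525 kN/m³.
A = 3.57 × 3.9 = 13.923 m².
From F = γ·h_c·A, the centroid depth is h_c = 608/(10.05525 × 13.923) = 4.34288 m.
The plate makes 21° with the vertical, i.e. θ = 90° − 21° = 69° to the horizontal. Measuring y along the incline from the free-surface line, vertical depth h = y·sinθ with sinθ = 0.933580.
Along the incline, y_c = h_c/sinθ = 4.34288/0.933580 = 4.65186 m.
The centroid lies 3.9/2 = 1.95 m below the top edge, so the top edge sits at y_top = 4.65186 − 1.95 = 2.70186 m along the incline.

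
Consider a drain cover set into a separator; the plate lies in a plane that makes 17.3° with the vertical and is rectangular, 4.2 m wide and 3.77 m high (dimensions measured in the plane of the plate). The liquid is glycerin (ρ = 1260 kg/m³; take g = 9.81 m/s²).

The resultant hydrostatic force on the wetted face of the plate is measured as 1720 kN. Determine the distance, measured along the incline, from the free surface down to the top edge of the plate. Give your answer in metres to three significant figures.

y_top ≈ 7.32 m

γ = ρg = 1260 × 9.81 / 1000 = 12.3606 kN/m³.
A = 4.2 × 3.77 = 15.834 m².
From F = γ·h_c·A, the centroid depth is h_c = 1720/(12.3606 × 15.834) = 8.78817 m.
The plate makes 17.3° with the vertical, i.e. θ = 90° − 17.3° = 72.7° to the horizontal. Measuring y along the incline from the free-surface line, vertical depth h = y·sinθ with sinθ = 0.954761.
Along the incline, y_c = h_c/sinθ = 8.78817/0.954761 = 9.20458 m.
The centroid lies 3.77/2 = 1.885 m below the top edge, so the top edge sits at y_top = 9.20458 − 1.885 = 7.31958 m along the incline.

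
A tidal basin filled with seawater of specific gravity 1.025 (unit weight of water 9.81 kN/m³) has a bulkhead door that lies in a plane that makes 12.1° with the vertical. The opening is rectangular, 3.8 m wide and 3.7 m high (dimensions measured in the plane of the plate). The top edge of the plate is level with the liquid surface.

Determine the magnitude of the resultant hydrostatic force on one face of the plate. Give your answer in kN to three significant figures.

F ≈ 256 kN

γ = 1.025 × 9.81 = 10.05525 kN/m³.
The plate makes 12.1° with the vertical, i.e. θ = 90° − 12.1° = 77.9° to the horizontal. Measuring y along the incline from the free-surface line, vertical depth h = y·sinθ with sinθ = 0.977783.
The centroid lies 3.7/2 = 1.85 m below the top edge, so y_c = 1.85 m and h_c = 1.85 × 0.977783 = 1.8089 m.
A = 3.8 × 3.7 = 14.06 m².
Resultant F = γ·h_c·A = 10.05525 × 1.8089 × 14.06 = 255.737 kN.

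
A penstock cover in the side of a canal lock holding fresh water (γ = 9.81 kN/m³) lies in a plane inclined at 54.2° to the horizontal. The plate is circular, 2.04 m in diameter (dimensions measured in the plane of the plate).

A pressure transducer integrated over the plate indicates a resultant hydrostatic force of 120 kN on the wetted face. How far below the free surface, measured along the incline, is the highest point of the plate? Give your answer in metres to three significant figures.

y_top ≈ 3.59 m

γ = 9.81 kN/m³.
A = π(1.02)² = 3.26851 m².
From F = γ·h_c·A, the centroid depth is h_c = 120/(9.81 × 3.26851) = 3.74251 m.
Let θ = 54.2° be the plate's angle to the horizontal; measure y along the incline from where the plane meets the free surface. Vertical depth h = y·sinθ with sinθ = 0.811064.
Along the incline, y_c = h_c/sinθ = 3.74251/0.811064 = 4.61432 m.
The centroid is at the centre, 1.02 m below the top of the plate, so the highest point sits at y_top = 4.61432 − 1.02 = 3.59432 m along the incline.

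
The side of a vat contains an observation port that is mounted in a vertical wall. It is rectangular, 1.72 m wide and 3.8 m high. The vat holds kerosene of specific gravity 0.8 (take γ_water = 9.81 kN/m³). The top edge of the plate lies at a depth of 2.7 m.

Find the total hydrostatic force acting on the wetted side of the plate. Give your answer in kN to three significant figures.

F ≈ 236 kN

γ = 0.8 × 9.81 = 7.848 kN/m³.
The centroid lies 3.8/2 = 1.9 m below the top edge, so the centroid depth is h_c = 2.7 + 1.9 = 4.6 m.
A = 1.72 × 3.8 = 6.536 m².
Resultant F = γ·h_c·A = 7.848 × 4.6 × 6.536 = 235.955 kN.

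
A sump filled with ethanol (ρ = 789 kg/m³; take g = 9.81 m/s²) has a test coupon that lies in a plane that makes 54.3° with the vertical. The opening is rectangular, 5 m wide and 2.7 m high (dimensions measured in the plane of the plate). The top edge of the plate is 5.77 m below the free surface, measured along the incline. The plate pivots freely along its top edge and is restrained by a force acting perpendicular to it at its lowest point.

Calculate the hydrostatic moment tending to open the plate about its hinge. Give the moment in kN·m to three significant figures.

γ = ρg = 789 × 9.81 / 1000 = 7.74009 kN/m³.
The plate makes 54.3° with the vertical, i.e. θ = 90° − 54.3° = 35.7° to the horizontal. Measuring y along the incline from the free-surface line, vertical depth h = y·sinθ with sinθ = 0.583541.
The centroid lies 2.7/2 = 1.35 m below the top edge, so y_c = 5.77 + 1.35 = 7.12 m and h_c = 7.12 × 0.583541 = 4.15481 m.
A = 5 × 2.7 = 13.5 m².
Resultant F = γ·h_c·A = 7.74009 × 4.15481 × 13.5 = 434.141 kN.
I_c = b·h³/12 = 5 × 2.7³/12 = 8.20125 m⁴.
Centre of pressure: y_p = y_c + I_c/(y_c·A) = 7.12 + 8.20125/(7.12 × 13.5) = 7.12 + 0.085323 = 7.20532 m along the plane.
The resultant acts 1.35 + 0.085323 = 1.43532 m (along the plate) below the hinge at the top edge, so the moment about the hinge is M = F × 1.43532 = 434.141 × 1.43532 = 623.131 kN·m.

M ≈ 623 kN·m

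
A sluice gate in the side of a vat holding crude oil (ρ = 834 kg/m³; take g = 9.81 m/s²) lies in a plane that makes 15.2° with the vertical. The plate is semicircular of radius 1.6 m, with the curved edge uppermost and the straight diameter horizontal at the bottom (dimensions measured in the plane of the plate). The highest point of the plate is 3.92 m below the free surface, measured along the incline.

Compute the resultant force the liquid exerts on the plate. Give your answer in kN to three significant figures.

γ = ρg = 834 × 9.81 / 1000 = 8.18154 kN/m³.
The plate makes 15.2° with the vertical, i.e. θ = 90° − 15.2° = 74.8° to the horizontal. Measuring y along the incline from the free-surface line, vertical depth h = y·sinθ with sinθ = 0.965016.
The centroid lies 4r/(3π) = 0.679061 m above the diameter, so r − 4r/(3π) = 1.6 − 0.679061 = 0.920939 m below the topmost point, so y_c = 3.92 + 0.920939 = 4.84094 m and h_c = 4.84094 × 0.965016 = 4.67158 m.
A = πr²/2 = π × 1.6²/2 = 4.02124 m².
Resultant F = γ·h_c·A = 8.18154 × 4.67158 × 4.02124 = 153.695 kN.

F ≈ 154 kN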